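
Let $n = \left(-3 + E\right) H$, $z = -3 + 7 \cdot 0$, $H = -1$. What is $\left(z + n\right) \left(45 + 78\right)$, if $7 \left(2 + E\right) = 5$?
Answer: $\frac{1107}{7} \approx 158.14$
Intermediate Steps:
$E = - \frac{9}{7}$ ($E = -2 + \frac{1}{7} \cdot 5 = -2 + \frac{5}{7} = - \frac{9}{7} \approx -1.2857$)
$z = -3$ ($z = -3 + 0 = -3$)
$n = \frac{30}{7}$ ($n = \left(-3 - \frac{9}{7}\right) \left(-1\right) = \left(- \frac{30}{7}\right) \left(-1\right) = \frac{30}{7} \approx 4.2857$)
$\left(z + n\right) \left(45 + 78\right) = \left(-3 + \frac{30}{7}\right) \left(45 + 78\right) = \frac{9}{7} \cdot 123 = \frac{1107}{7}$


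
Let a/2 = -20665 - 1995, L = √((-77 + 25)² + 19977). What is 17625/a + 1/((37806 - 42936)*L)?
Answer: -3525/9064 - √22681/116353530 ≈ -0.38890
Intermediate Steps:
L = √22681 (L = √((-52)² + 19977) = √(2704 + 19977) = √22681 ≈ 150.60)
a = -45320 (a = 2*(-20665 - 1995) = 2*(-22660) = -45320)
17625/a + 1/((37806 - 42936)*L) = 17625/(-45320) + 1/((37806 - 42936)*(√22681)) = 17625*(-1/45320) + (√22681/22681)/(-5130) = -3525/9064 - √22681/116353530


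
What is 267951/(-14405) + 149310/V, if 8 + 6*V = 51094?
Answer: -55977249/52563845 ≈ -1.0649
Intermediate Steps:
V = 25543/3 (V = -4/3 + (1/6)*51094 = -4/3 + 25547/3 = 25543/3 ≈ 8514.3)
267951/(-14405) + 149310/V = 267951/(-14405) + 149310/(25543/3) = 267951*(-1/14405) + 149310*(3/25543) = -267951/14405 + 63990/3649 = -55977249/52563845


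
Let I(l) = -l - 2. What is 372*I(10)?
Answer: -4464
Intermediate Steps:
I(l) = -2 - l
372*I(10) = 372*(-2 - 1*10) = 372*(-2 - 10) = 372*(-12) = -4464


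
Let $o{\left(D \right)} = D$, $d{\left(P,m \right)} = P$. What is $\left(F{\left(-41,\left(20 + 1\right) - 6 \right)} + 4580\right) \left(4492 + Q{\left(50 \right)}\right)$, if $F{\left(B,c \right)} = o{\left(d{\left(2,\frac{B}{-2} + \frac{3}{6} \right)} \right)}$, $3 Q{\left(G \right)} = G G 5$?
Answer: $\frac{119022032}{3} \approx 3.9674 \cdot 10^{7}$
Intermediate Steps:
$Q{\left(G \right)} = \frac{5 G^{2}}{3}$ ($Q{\left(G \right)} = \frac{G G 5}{3} = \frac{G^{2} \cdot 5}{3} = \frac{5 G^{2}}{3}$)
$F{\left(B,c \right)} = 2$
$\left(F{\left(-41,\left(20 + 1\right) - 6 \right)} + 4580\right) \left(4492 + Q{\left(50 \right)}\right) = \left(2 + 4580\right) \left(4492 + \frac{5 \cdot 50^{2}}{3}\right) = 4582 \left(4492 + \frac{5}{3} \cdot 2500\right) = 4582 \left(4492 + \frac{12500}{3}\right) = 4582 \cdot \frac{25976}{3} = \frac{119022032}{3}$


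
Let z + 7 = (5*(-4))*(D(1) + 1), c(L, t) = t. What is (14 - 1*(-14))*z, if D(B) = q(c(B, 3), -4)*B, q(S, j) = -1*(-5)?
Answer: -3556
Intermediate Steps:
q(S, j) = 5
D(B) = 5*B
z = -127 (z = -7 + (5*(-4))*(5*1 + 1) = -7 - 20*(5 + 1) = -7 - 20*6 = -7 - 120 = -127)
(14 - 1*(-14))*z = (14 - 1*(-14))*(-127) = (14 + 14)*(-127) = 28*(-127) = -3556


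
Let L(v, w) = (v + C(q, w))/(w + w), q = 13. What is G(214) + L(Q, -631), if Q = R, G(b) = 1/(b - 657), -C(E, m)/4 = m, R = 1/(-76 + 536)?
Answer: -514921683/257170360 ≈ -2.0023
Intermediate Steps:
R = 1/460 ≈ 0.0021739
C(E, m) = -4*m
G(b) = 1/(-657 + b)
Q = 1/460 ≈ 0.0021739
L(v, w) = (v - 4*w)/(2*w) (L(v, w) = (v - 4*w)/(w + w) = (v - 4*w)/((2*w)) = (v - 4*w)*(1/(2*w)) = (v - 4*w)/(2*w))
G(214) + L(Q, -631) = 1/(-657 + 214) + (-2 + (½)*(1/460)/(-631)) = 1/(-443) + (-2 + (½)*(1/460)*(-1/631)) = -1/443 + (-2 - 1/580520) = -1/443 - 1161041/580520 = -514921683/257170360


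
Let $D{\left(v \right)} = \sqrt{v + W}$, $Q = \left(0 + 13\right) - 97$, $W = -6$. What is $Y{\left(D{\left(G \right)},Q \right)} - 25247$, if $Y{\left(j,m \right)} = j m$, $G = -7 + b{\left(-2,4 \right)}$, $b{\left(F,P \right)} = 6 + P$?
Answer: $-25247 - 84 i \sqrt{3} \approx -25247.0 - 145.49 i$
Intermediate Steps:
$Q = -84$ ($Q = 13 - 97 = -84$)
$G = 3$ ($G = -7 + \left(6 + 4\right) = -7 + 10 = 3$)
$D{\left(v \right)} = \sqrt{-6 + v}$ ($D{\left(v \right)} = \sqrt{v - 6} = \sqrt{-6 + v}$)
$Y{\left(D{\left(G \right)},Q \right)} - 25247 = \sqrt{-6 + 3} \left(-84\right) - 25247 = \sqrt{-3} \left(-84\right) - 25247 = i \sqrt{3} \left(-84\right) - 25247 = - 84 i \sqrt{3} - 25247 = -25247 - 84 i \sqrt{3}$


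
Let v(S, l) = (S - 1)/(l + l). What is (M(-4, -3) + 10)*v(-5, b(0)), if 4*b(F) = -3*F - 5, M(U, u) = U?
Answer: 72/5 ≈ 14.400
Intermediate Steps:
b(F) = -5/4 - 3*F/4 (b(F) = (-3*F - 5)/4 = (-5 - 3*F)/4 = -5/4 - 3*F/4)
v(S, l) = (-1 + S)/(2*l) (v(S, l) = (-1 + S)/((2*l)) = (-1 + S)*(1/(2*l)) = (-1 + S)/(2*l))
(M(-4, -3) + 10)*v(-5, b(0)) = (-4 + 10)*((-1 - 5)/(2*(-5/4 - ¾*0))) = 6*((½)*(-6)/(-5/4 + 0)) = 6*((½)*(-6)/(-5/4)) = 6*((½)*(-⅘)*(-6)) = 6*(12/5) = 72/5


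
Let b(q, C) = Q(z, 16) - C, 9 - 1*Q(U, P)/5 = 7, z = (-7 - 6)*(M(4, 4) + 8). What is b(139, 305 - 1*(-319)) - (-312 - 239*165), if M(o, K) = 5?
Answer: 39133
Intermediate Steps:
z = -169 (z = (-7 - 6)*(5 + 8) = -13*13 = -169)
Q(U, P) = 10 (Q(U, P) = 45 - 5*7 = 45 - 35 = 10)
b(q, C) = 10 - C
b(139, 305 - 1*(-319)) - (-312 - 239*165) = (10 - (305 - 1*(-319))) - (-312 - 239*165) = (10 - (305 + 319)) - (-312 - 39435) = (10 - 1*624) - 1*(-39747) = (10 - 624) + 39747 = -614 + 39747 = 39133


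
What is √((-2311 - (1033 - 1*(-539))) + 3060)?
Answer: I*√823 ≈ 28.688*I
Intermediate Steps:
√((-2311 - (1033 - 1*(-539))) + 3060) = √((-2311 - (1033 + 539)) + 3060) = √((-2311 - 1*1572) + 3060) = √((-2311 - 1572) + 3060) = √(-3883 + 3060) = √(-823) = I*√823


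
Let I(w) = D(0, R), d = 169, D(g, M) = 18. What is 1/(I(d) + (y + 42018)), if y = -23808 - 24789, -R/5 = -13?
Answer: -1/6561 ≈ -0.00015242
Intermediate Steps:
R = 65 (R = -5*(-13) = 65)
y = -48597
I(w) = 18
1/(I(d) + (y + 42018)) = 1/(18 + (-48597 + 42018)) = 1/(18 - 6579) = 1/(-6561) = -1/6561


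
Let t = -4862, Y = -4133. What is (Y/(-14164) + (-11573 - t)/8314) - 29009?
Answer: -1708072956153/58879748 ≈ -29010.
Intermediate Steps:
(Y/(-14164) + (-11573 - t)/8314) - 29009 = (-4133/(-14164) + (-11573 - 1*(-4862))/8314) - 29009 = (-4133*(-1/14164) + (-11573 + 4862)*(1/8314)) - 29009 = (4133/14164 - 6711*1/8314) - 29009 = (4133/14164 - 6711/8314) - 29009 = -30346421/58879748 - 29009 = -1708072956153/58879748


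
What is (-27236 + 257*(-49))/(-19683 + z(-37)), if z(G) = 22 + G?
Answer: 39829/19698 ≈ 2.0220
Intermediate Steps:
(-27236 + 257*(-49))/(-19683 + z(-37)) = (-27236 + 257*(-49))/(-19683 + (22 - 37)) = (-27236 - 12593)/(-19683 - 15) = -39829/(-19698) = -39829*(-1/19698) = 39829/19698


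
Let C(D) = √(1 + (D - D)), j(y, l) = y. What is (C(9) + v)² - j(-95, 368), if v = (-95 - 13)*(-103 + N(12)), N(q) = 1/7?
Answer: 6047710944/49 ≈ 1.2342e+8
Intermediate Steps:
N(q) = ⅐
v = 77760/7 (v = (-95 - 13)*(-103 + ⅐) = -108*(-720/7) = 77760/7 ≈ 11109.)
C(D) = 1 (C(D) = √(1 + 0) = √1 = 1)
(C(9) + v)² - j(-95, 368) = (1 + 77760/7)² - 1*(-95) = (77767/7)² + 95 = 6047706289/49 + 95 = 6047710944/49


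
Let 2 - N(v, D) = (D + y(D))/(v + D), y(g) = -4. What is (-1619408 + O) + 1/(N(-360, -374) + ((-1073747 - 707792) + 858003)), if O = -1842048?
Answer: -1173216090335519/338937167 ≈ -3.4615e+6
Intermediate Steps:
N(v, D) = 2 - (-4 + D)/(D + v) (N(v, D) = 2 - (D - 4)/(v + D) = 2 - (-4 + D)/(D + v))
(-1619408 + O) + 1/(N(-360, -374) + ((-1073747 - 707792) + 858003)) = (-1619408 - 1842048) + 1/((4 - 374 + 2*(-360))/(-374 - 360) + ((-1073747 - 707792) + 858003)) = -3461456 + 1/((4 - 374 - 720)/(-734) + (-1781539 + 858003)) = -3461456 + 1/(-1/734*(-1090) - 923536) = -3461456 + 1/(545/367 - 923536) = -3461456 + 1/(-338937167/367) = -3461456 - 367/338937167 = -1173216090335519/338937167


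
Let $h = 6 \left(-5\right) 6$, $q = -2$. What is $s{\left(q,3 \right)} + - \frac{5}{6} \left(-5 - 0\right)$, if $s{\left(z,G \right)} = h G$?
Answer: $- \frac{3215}{6} \approx -535.83$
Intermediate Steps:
$h = -180$ ($h = \left(-30\right) 6 = -180$)
$s{\left(z,G \right)} = - 180 G$
$s{\left(q,3 \right)} + - \frac{5}{6} \left(-5 - 0\right) = \left(-180\right) 3 + - \frac{5}{6} \left(-5 - 0\right) = -540 + \left(-5\right) \frac{1}{6} \left(-5 + 0\right) = -540 - - \frac{25}{6} = -540 + \frac{25}{6} = - \frac{3215}{6}$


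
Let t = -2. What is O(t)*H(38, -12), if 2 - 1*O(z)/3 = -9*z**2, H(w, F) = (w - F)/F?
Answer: -475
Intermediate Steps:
H(w, F) = (w - F)/F
O(z) = 6 + 27*z**2 (O(z) = 6 - (-27)*z**2 = 6 + 27*z**2)
O(t)*H(38, -12) = (6 + 27*(-2)**2)*((38 - 1*(-12))/(-12)) = (6 + 27*4)*(-(38 + 12)/12) = (6 + 108)*(-1/12*50) = 114*(-25/6) = -475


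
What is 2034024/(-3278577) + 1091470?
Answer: 1192822134722/1092859 ≈ 1.0915e+6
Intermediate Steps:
2034024/(-3278577) + 1091470 = 2034024*(-1/3278577) + 1091470 = -678008/1092859 + 1091470 = 1192822134722/1092859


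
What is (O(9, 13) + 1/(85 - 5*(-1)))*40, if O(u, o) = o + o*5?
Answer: 28084/9 ≈ 3120.4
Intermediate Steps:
O(u, o) = 6*o (O(u, o) = o + 5*o = 6*o)
(O(9, 13) + 1/(85 - 5*(-1)))*40 = (6*13 + 1/(85 - 5*(-1)))*40 = (78 + 1/(85 + 5))*40 = (78 + 1/90)*40 = (7021/90)*40 = 28084/9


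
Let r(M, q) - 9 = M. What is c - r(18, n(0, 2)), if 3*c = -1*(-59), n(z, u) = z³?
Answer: -22/3 ≈ -7.3333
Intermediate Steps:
r(M, q) = 9 + M
c = 59/3 (c = (-1*(-59))/3 = (⅓)*59 = 59/3 ≈ 19.667)
c - r(18, n(0, 2)) = 59/3 - (9 + 18) = 59/3 - 1*27 = 59/3 - 27 = -22/3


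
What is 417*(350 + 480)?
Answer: 346110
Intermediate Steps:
417*(350 + 480) = 417*830 = 346110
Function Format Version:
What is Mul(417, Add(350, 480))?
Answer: 346110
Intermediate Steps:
Mul(417, Add(350, 480)) = Mul(417, 830) = 346110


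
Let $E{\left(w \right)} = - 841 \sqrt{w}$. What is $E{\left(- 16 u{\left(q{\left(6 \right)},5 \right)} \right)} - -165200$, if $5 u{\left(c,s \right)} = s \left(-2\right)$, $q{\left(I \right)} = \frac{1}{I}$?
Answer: $165200 - 3364 \sqrt{2} \approx 1.6044 \cdot 10^{5}$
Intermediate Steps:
$u{\left(c,s \right)} = - \frac{2 s}{5}$ ($u{\left(c,s \right)} = \frac{s \left(-2\right)}{5} = \frac{\left(-2\right) s}{5} = - \frac{2 s}{5}$)
$E{\left(- 16 u{\left(q{\left(6 \right)},5 \right)} \right)} - -165200 = - 841 \sqrt{- 16 \left(\left(- \frac{2}{5}\right) 5\right)} - -165200 = - 841 \sqrt{\left(-16\right) \left(-2\right)} + 165200 = - 841 \sqrt{32} + 165200 = - 841 \cdot 4 \sqrt{2} + 165200 = - 3364 \sqrt{2} + 165200 = 165200 - 3364 \sqrt{2}$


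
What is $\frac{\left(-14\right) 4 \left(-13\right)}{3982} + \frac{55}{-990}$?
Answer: $\frac{4561}{35838} \approx 0.12727$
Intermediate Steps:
$\frac{\left(-14\right) 4 \left(-13\right)}{3982} + \frac{55}{-990} = \left(-56\right) \left(-13\right) \frac{1}{3982} + 55 \left(- \frac{1}{990}\right) = 728 \cdot \frac{1}{3982} - \frac{1}{18} = \frac{364}{1991} - \frac{1}{18} = \frac{4561}{35838}$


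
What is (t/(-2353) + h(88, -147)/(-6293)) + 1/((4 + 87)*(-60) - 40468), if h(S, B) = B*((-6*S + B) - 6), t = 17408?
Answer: -2264254582107/97153657016 ≈ -23.306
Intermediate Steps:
h(S, B) = B*(-6 + B - 6*S) (h(S, B) = B*((B - 6*S) - 6) = B*(-6 + B - 6*S))
(t/(-2353) + h(88, -147)/(-6293)) + 1/((4 + 87)*(-60) - 40468) = (17408/(-2353) - 147*(-6 - 147 - 6*88)/(-6293)) + 1/((4 + 87)*(-60) - 40468) = (17408*(-1/2353) - 147*(-6 - 147 - 528)*(-1/6293)) + 1/(91*(-60) - 40468) = (-17408/2353 - 147*(-681)*(-1/6293)) + 1/(-5460 - 40468) = (-17408/2353 + 100107*(-1/6293)) + 1/(-45928) = (-17408/2353 - 14301/899) - 1/45928 = -49300045/2115347 - 1/45928 = -2264254582107/97153657016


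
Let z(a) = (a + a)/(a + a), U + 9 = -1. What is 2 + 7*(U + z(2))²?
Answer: 569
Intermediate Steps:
U = -10 (U = -9 - 1 = -10)
z(a) = 1 (z(a) = (2*a)/((2*a)) = (2*a)*(1/(2*a)) = 1)
2 + 7*(U + z(2))² = 2 + 7*(-10 + 1)² = 2 + 7*(-9)² = 2 + 7*81 = 2 + 567 = 569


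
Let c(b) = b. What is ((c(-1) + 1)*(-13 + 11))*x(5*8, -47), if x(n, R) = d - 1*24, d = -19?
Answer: 0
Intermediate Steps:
x(n, R) = -43 (x(n, R) = -19 - 1*24 = -19 - 24 = -43)
((c(-1) + 1)*(-13 + 11))*x(5*8, -47) = ((-1 + 1)*(-13 + 11))*(-43) = (0*(-2))*(-43) = 0*(-43) = 0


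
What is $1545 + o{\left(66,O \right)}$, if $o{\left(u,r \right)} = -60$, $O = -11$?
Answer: $1485$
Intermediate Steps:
$1545 + o{\left(66,O \right)} = 1545 - 60 = 1485$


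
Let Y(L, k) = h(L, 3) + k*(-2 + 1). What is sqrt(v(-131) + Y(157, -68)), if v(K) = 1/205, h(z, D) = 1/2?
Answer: sqrt(11515670)/410 ≈ 8.2768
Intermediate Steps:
h(z, D) = 1/2
v(K) = 1/205
Y(L, k) = 1/2 - k (Y(L, k) = 1/2 + k*(-2 + 1) = 1/2 + k*(-1) = 1/2 - k)
sqrt(v(-131) + Y(157, -68)) = sqrt(1/205 + (1/2 - 1*(-68))) = sqrt(1/205 + (1/2 + 68)) = sqrt(1/205 + 137/2) = sqrt(28087/410) = sqrt(11515670)/410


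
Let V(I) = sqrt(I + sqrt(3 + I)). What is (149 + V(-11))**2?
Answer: (149 + sqrt(-11 + 2*I*sqrt(2)))**2 ≈ 22316.0 + 999.19*I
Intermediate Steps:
(149 + V(-11))**2 = (149 + sqrt(-11 + sqrt(3 - 11)))**2 = (149 + sqrt(-11 + sqrt(-8)))**2 = (149 + sqrt(-11 + 2*I*sqrt(2)))**2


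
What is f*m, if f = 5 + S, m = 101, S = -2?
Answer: 303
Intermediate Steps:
f = 3 (f = 5 - 2 = 3)
f*m = 3*101 = 303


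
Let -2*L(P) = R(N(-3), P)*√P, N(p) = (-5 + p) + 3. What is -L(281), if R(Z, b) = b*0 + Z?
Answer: -5*√281/2 ≈ -41.908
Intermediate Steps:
N(p) = -2 + p
R(Z, b) = Z (R(Z, b) = 0 + Z = Z)
L(P) = 5*√P/2 (L(P) = -(-2 - 3)*√P/2 = -(-5)*√P/2 = 5*√P/2)
-L(281) = -5*√281/2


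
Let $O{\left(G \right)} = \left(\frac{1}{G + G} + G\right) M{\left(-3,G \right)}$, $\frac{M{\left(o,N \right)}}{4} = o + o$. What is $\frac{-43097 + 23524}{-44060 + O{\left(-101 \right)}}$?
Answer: $\frac{1976873}{4205224} \approx 0.4701$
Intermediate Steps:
$M{\left(o,N \right)} = 8 o$ ($M{\left(o,N \right)} = 4 \left(o + o\right) = 4 \cdot 2 o = 8 o$)
$O{\left(G \right)} = - 24 G - \frac{12}{G}$ ($O{\left(G \right)} = \left(\frac{1}{G + G} + G\right) 8 \left(-3\right) = \left(\frac{1}{2 G} + G\right) \left(-24\right) = \left(G + \frac{1}{2 G}\right) \left(-24\right) = - 24 G - \frac{12}{G}$)
$\frac{-43097 + 23524}{-44060 + O{\left(-101 \right)}} = \frac{-43097 + 23524}{-44060 - \left(-2424 + \frac{12}{-101}\right)} = - \frac{19573}{-44060 + \left(2424 - - \frac{12}{101}\right)} = - \frac{19573}{-44060 + \left(2424 + \frac{12}{101}\right)} = - \frac{19573}{-44060 + \frac{244836}{101}} = - \frac{19573}{- \frac{4205224}{101}} = \left(-19573\right) \left(- \frac{101}{4205224}\right) = \frac{1976873}{4205224}$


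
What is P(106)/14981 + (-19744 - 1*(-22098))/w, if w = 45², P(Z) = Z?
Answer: 35479924/30336525 ≈ 1.1695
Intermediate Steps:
w = 2025
P(106)/14981 + (-19744 - 1*(-22098))/w = 106/14981 + (-19744 - 1*(-22098))/2025 = 106*(1/14981) + (-19744 + 22098)*(1/2025) = 106/14981 + 2354*(1/2025) = 106/14981 + 2354/2025 = 35479924/30336525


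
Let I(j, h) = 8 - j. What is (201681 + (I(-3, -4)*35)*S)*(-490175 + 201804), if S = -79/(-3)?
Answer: -183247658918/3 ≈ -6.1083e+10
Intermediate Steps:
S = 79/3 (S = -79*(-1/3) = 79/3 ≈ 26.333)
(201681 + (I(-3, -4)*35)*S)*(-490175 + 201804) = (201681 + ((8 - 1*(-3))*35)*(79/3))*(-490175 + 201804) = (201681 + ((8 + 3)*35)*(79/3))*(-288371) = (201681 + (11*35)*(79/3))*(-288371) = (201681 + 385*(79/3))*(-288371) = (201681 + 30415/3)*(-288371) = (635458/3)*(-288371) = -183247658918/3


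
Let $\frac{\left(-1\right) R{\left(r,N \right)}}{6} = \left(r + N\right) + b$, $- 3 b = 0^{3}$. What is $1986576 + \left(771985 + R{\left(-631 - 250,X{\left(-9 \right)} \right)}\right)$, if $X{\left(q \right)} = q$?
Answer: $2763901$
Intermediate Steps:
$b = 0$ ($b = - \frac{0^{3}}{3} = \left(- \frac{1}{3}\right) 0 = 0$)
$R{\left(r,N \right)} = - 6 N - 6 r$ ($R{\left(r,N \right)} = - 6 \left(\left(r + N\right) + 0\right) = - 6 \left(\left(N + r\right) + 0\right) = - 6 \left(N + r\right) = - 6 N - 6 r$)
$1986576 + \left(771985 + R{\left(-631 - 250,X{\left(-9 \right)} \right)}\right) = 1986576 + \left(771985 - \left(-54 + 6 \left(-631 - 250\right)\right)\right) = 1986576 + \left(771985 + \left(54 - -5286\right)\right) = 1986576 + \left(771985 + \left(54 + 5286\right)\right) = 1986576 + \left(771985 + 5340\right) = 1986576 + 777325 = 2763901$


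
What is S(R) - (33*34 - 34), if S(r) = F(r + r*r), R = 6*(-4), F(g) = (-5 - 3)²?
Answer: -1024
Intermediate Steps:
F(g) = 64 (F(g) = (-8)² = 64)
R = -24
S(r) = 64
S(R) - (33*34 - 34) = 64 - (33*34 - 34) = 64 - (1122 - 34) = 64 - 1*1088 = 64 - 1088 = -1024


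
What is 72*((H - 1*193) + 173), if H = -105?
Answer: -9000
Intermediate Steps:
72*((H - 1*193) + 173) = 72*((-105 - 1*193) + 173) = 72*((-105 - 193) + 173) = 72*(-298 + 173) = 72*(-125) = -9000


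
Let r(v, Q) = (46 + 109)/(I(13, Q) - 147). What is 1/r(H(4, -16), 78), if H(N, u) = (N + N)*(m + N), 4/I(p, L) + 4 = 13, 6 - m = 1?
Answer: -1319/1395 ≈ -0.94552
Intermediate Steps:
m = 5 (m = 6 - 1*1 = 6 - 1 = 5)
I(p, L) = 4/9 (I(p, L) = 4/(-4 + 13) = 4/9)
H(N, u) = 2*N*(5 + N) (H(N, u) = (N + N)*(5 + N) = (2*N)*(5 + N) = 2*N*(5 + N))
r(v, Q) = -1395/1319 (r(v, Q) = (46 + 109)/(4/9 - 147) = 155/(-1319/9) = 155*(-9/1319) = -1395/1319)
1/r(H(4, -16), 78) = 1/(-1395/1319) = -1319/1395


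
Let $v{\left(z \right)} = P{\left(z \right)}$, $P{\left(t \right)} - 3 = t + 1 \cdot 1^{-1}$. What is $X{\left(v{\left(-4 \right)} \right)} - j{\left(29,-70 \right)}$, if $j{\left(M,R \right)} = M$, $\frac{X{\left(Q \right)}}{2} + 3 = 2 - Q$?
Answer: $-31$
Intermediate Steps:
$P{\left(t \right)} = 4 + t$ ($P{\left(t \right)} = 3 + \left(t + 1 \cdot 1^{-1}\right) = 3 + \left(t + 1 \cdot 1\right) = 3 + \left(t + 1\right) = 3 + \left(1 + t\right) = 4 + t$)
$v{\left(z \right)} = 4 + z$
$X{\left(Q \right)} = -2 - 2 Q$ ($X{\left(Q \right)} = -6 + 2 \left(2 - Q\right) = -6 - \left(-4 + 2 Q\right) = -2 - 2 Q$)
$X{\left(v{\left(-4 \right)} \right)} - j{\left(29,-70 \right)} = \left(-2 - 2 \left(4 - 4\right)\right) - 29 = \left(-2 - 0\right) - 29 = \left(-2 + 0\right) - 29 = -2 - 29 = -31$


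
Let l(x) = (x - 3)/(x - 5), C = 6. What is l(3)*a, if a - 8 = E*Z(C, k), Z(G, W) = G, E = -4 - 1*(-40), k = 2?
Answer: 0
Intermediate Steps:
E = 36 (E = -4 + 40 = 36)
a = 224 (a = 8 + 36*6 = 8 + 216 = 224)
l(x) = (-3 + x)/(-5 + x)
l(3)*a = ((-3 + 3)/(-5 + 3))*224 = (0/(-2))*224 = -1/2*0*224 = 0*224 = 0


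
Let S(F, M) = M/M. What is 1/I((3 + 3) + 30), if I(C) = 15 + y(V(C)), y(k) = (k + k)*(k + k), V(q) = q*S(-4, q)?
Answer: 1/5199 ≈ 0.00019234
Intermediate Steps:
S(F, M) = 1
V(q) = q (V(q) = q*1 = q)
y(k) = 4*k**2 (y(k) = (2*k)*(2*k) = 4*k**2)
I(C) = 15 + 4*C**2
1/I((3 + 3) + 30) = 1/(15 + 4*((3 + 3) + 30)**2) = 1/(15 + 4*(6 + 30)**2) = 1/(15 + 4*36**2) = 1/(15 + 4*1296) = 1/(15 + 5184) = 1/5199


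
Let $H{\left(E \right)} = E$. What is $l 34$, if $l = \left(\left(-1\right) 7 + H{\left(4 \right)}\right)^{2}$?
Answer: $306$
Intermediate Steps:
$l = 9$ ($l = \left(\left(-1\right) 7 + 4\right)^{2} = \left(-7 + 4\right)^{2} = \left(-3\right)^{2} = 9$)
$l 34 = 9 \cdot 34 = 306$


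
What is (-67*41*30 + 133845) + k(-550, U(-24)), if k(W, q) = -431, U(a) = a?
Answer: 51004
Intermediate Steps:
(-67*41*30 + 133845) + k(-550, U(-24)) = (-67*41*30 + 133845) - 431 = (-2747*30 + 133845) - 431 = (-82410 + 133845) - 431 = 51435 - 431 = 51004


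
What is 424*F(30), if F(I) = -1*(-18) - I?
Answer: -5088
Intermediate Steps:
F(I) = 18 - I
424*F(30) = 424*(18 - 1*30) = 424*(18 - 30) = 424*(-12) = -5088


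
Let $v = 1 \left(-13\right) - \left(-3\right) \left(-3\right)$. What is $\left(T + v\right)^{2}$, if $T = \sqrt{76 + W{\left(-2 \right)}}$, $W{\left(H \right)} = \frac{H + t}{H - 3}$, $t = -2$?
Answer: $\frac{2804}{5} - \frac{352 \sqrt{30}}{5} \approx 175.2$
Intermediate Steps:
$W{\left(H \right)} = \frac{-2 + H}{-3 + H}$ ($W{\left(H \right)} = \frac{H - 2}{H - 3} = \frac{-2 + H}{-3 + H}$)
$T = \frac{8 \sqrt{30}}{5}$ ($T = \sqrt{76 + \frac{-2 - 2}{-3 - 2}} = \sqrt{76 + \frac{1}{-5} \left(-4\right)} = \sqrt{76 - - \frac{4}{5}} = \sqrt{76 + \frac{4}{5}} = \sqrt{\frac{384}{5}} = \frac{8 \sqrt{30}}{5} \approx 8.7636$)
$v = -22$ ($v = -13 - 9 = -22$)
$\left(T + v\right)^{2} = \left(\frac{8 \sqrt{30}}{5} - 22\right)^{2} = \left(-22 + \frac{8 \sqrt{30}}{5}\right)^{2}$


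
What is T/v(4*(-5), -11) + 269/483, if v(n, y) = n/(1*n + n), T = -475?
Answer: -458581/483 ≈ -949.44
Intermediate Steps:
v(n, y) = 1/2 (v(n, y) = n/(n + n) = n/((2*n)) = n*(1/(2*n)) = 1/2)
T/v(4*(-5), -11) + 269/483 = -475/1/2 + 269/483 = -475*2 + 269*(1/483) = -950 + 269/483 = -458581/483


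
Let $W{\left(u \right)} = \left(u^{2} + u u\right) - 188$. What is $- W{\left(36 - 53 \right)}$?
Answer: $-390$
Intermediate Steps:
$W{\left(u \right)} = -188 + 2 u^{2}$ ($W{\left(u \right)} = \left(u^{2} + u^{2}\right) - 188 = 2 u^{2} - 188 = -188 + 2 u^{2}$)
$- W{\left(36 - 53 \right)} = - (-188 + 2 \left(36 - 53\right)^{2}) = - (-188 + 2 \left(-17\right)^{2}) = - (-188 + 2 \cdot 289) = - (-188 + 578) = \left(-1\right) 390 = -390$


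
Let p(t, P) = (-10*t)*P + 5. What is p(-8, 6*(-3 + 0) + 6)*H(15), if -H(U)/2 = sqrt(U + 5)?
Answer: 3820*sqrt(5) ≈ 8541.8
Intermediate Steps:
H(U) = -2*sqrt(5 + U) (H(U) = -2*sqrt(U + 5) = -2*sqrt(5 + U))
p(t, P) = 5 - 10*P*t (p(t, P) = -10*P*t + 5 = 5 - 10*P*t)
p(-8, 6*(-3 + 0) + 6)*H(15) = (5 - 10*(6*(-3 + 0) + 6)*(-8))*(-2*sqrt(5 + 15)) = (5 - 10*(6*(-3) + 6)*(-8))*(-4*sqrt(5)) = (5 - 10*(-18 + 6)*(-8))*(-4*sqrt(5)) = (5 - 10*(-12)*(-8))*(-4*sqrt(5)) = (5 - 960)*(-4*sqrt(5)) = -(-3820)*sqrt(5) = 3820*sqrt(5)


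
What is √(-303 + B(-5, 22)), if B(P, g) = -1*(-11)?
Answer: 2*I*√73 ≈ 17.088*I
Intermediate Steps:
B(P, g) = 11
√(-303 + B(-5, 22)) = √(-303 + 11) = √(-292) = 2*I*√73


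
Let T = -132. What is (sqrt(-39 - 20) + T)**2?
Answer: (132 - I*sqrt(59))**2 ≈ 17365.0 - 2027.8*I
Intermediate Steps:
(sqrt(-39 - 20) + T)**2 = (sqrt(-39 - 20) - 132)**2 = (sqrt(-59) - 132)**2 = (I*sqrt(59) - 132)**2 = (-132 + I*sqrt(59))**2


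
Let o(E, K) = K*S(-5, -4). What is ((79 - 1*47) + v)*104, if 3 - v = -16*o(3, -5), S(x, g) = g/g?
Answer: -4680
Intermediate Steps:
S(x, g) = 1
o(E, K) = K (o(E, K) = K*1 = K)
v = -77 (v = 3 - (-16)*(-5) = 3 - 1*80 = 3 - 80 = -77)
((79 - 1*47) + v)*104 = ((79 - 1*47) - 77)*104 = ((79 - 47) - 77)*104 = (32 - 77)*104 = -45*104 = -4680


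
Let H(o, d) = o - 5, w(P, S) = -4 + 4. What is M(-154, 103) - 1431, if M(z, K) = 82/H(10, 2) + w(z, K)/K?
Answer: -7073/5 ≈ -1414.6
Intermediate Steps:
w(P, S) = 0
H(o, d) = -5 + o
M(z, K) = 82/5 (M(z, K) = 82/(-5 + 10) + 0/K = 82/5 + 0 = 82/5)
M(-154, 103) - 1431 = 82/5 - 1431 = -7073/5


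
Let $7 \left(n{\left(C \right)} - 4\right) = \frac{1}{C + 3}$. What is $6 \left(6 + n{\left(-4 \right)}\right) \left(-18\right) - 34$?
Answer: $- \frac{7690}{7} \approx -1098.6$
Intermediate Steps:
$n{\left(C \right)} = 4 + \frac{1}{7 \left(3 + C\right)}$ ($n{\left(C \right)} = 4 + \frac{1}{7 \left(C + 3\right)} = 4 + \frac{1}{7 \left(3 + C\right)}$)
$6 \left(6 + n{\left(-4 \right)}\right) \left(-18\right) - 34 = 6 \left(6 + \frac{85 + 28 \left(-4\right)}{7 \left(3 - 4\right)}\right) \left(-18\right) - 34 = 6 \left(6 + \frac{85 - 112}{7 \left(-1\right)}\right) \left(-18\right) - 34 = 6 \left(6 + \frac{1}{7} \left(-1\right) \left(-27\right)\right) \left(-18\right) - 34 = 6 \left(6 + \frac{27}{7}\right) \left(-18\right) - 34 = 6 \cdot \frac{69}{7} \left(-18\right) - 34 = \frac{414}{7} \left(-18\right) - 34 = - \frac{7452}{7} - 34 = - \frac{7690}{7}$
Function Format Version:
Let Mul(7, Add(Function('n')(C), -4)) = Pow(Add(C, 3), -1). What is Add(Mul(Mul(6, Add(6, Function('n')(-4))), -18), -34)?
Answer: Rational(-7690, 7) ≈ -1098.6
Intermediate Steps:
Function('n')(C) = Add(4, Mul(Rational(1, 7), Pow(Add(3, C), -1))) (Function('n')(C) = Add(4, Mul(Rational(1, 7), Pow(Add(C, 3), -1))) = Add(4, Mul(Rational(1, 7), Pow(Add(3, C), -1))))
Add(Mul(Mul(6, Add(6, Function('n')(-4))), -18), -34) = Add(Mul(Mul(6, Add(6, Mul(Rational(1, 7), Pow(Add(3, -4), -1), Add(85, Mul(28, -4))))), -18), -34) = Add(Mul(Mul(6, Add(6, Mul(Rational(1, 7), Pow(-1, -1), Add(85, -112)))), -18), -34) = Add(Mul(Mul(6, Add(6, Mul(Rational(1, 7), -1, -27))), -18), -34) = Add(Mul(Mul(6, Add(6, Rational(27, 7))), -18), -34) = Add(Mul(Mul(6, Rational(69, 7)), -18), -34) = Add(Mul(Rational(414, 7), -18), -34) = Add(Rational(-7452, 7), -34) = Rational(-7690, 7)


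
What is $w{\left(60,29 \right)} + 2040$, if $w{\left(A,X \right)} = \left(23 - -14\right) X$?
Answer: $3113$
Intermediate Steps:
$w{\left(A,X \right)} = 37 X$ ($w{\left(A,X \right)} = \left(23 + 14\right) X = 37 X$)
$w{\left(60,29 \right)} + 2040 = 37 \cdot 29 + 2040 = 1073 + 2040 = 3113$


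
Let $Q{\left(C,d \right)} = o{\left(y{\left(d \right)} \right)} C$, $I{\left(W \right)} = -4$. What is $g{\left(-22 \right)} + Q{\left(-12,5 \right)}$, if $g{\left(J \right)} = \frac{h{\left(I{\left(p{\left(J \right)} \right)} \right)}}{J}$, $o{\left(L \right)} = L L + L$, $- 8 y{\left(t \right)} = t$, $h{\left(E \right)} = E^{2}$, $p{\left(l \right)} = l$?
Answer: $\frac{367}{176} \approx 2.0852$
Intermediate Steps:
$y{\left(t \right)} = - \frac{t}{8}$
$o{\left(L \right)} = L + L^{2}$ ($o{\left(L \right)} = L^{2} + L = L + L^{2}$)
$g{\left(J \right)} = \frac{16}{J}$ ($g{\left(J \right)} = \frac{\left(-4\right)^{2}}{J} = \frac{16}{J}$)
$Q{\left(C,d \right)} = - \frac{C d \left(1 - \frac{d}{8}\right)}{8}$ ($Q{\left(C,d \right)} = - \frac{d}{8} \left(1 - \frac{d}{8}\right) C = - \frac{d \left(1 - \frac{d}{8}\right)}{8} C = - \frac{C d \left(1 - \frac{d}{8}\right)}{8}$)
$g{\left(-22 \right)} + Q{\left(-12,5 \right)} = \frac{16}{-22} + \frac{1}{64} \left(-12\right) 5 \left(-8 + 5\right) = 16 \left(- \frac{1}{22}\right) + \frac{1}{64} \left(-12\right) 5 \left(-3\right) = - \frac{8}{11} + \frac{45}{16} = \frac{367}{176}$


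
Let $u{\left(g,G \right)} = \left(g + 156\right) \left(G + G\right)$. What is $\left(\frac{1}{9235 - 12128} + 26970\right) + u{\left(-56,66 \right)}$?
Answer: $\frac{116211809}{2893} \approx 40170.0$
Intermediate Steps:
$u{\left(g,G \right)} = 2 G \left(156 + g\right)$ ($u{\left(g,G \right)} = \left(156 + g\right) 2 G = 2 G \left(156 + g\right)$)
$\left(\frac{1}{9235 - 12128} + 26970\right) + u{\left(-56,66 \right)} = \left(\frac{1}{9235 - 12128} + 26970\right) + 2 \cdot 66 \left(156 - 56\right) = \left(\frac{1}{-2893} + 26970\right) + 2 \cdot 66 \cdot 100 = \left(- \frac{1}{2893} + 26970\right) + 13200 = \frac{78024209}{2893} + 13200 = \frac{116211809}{2893}$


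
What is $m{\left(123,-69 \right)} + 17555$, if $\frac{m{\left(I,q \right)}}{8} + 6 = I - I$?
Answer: $17507$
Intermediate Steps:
$m{\left(I,q \right)} = -48$ ($m{\left(I,q \right)} = -48 + 8 \left(I - I\right) = -48 + 8 \cdot 0 = -48 + 0 = -48$)
$m{\left(123,-69 \right)} + 17555 = -48 + 17555 = 17507$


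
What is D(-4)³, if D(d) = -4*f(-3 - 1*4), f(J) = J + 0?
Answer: 21952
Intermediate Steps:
f(J) = J
D(d) = 28 (D(d) = -4*(-3 - 1*4) = -4*(-3 - 4) = -4*(-7) = 28)
D(-4)³ = 28³ = 21952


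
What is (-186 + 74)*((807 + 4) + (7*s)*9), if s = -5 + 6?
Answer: -97888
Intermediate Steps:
s = 1
(-186 + 74)*((807 + 4) + (7*s)*9) = (-186 + 74)*((807 + 4) + (7*1)*9) = -112*(811 + 7*9) = -112*(811 + 63) = -112*874 = -97888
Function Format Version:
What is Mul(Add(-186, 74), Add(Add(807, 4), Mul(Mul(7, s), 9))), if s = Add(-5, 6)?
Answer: -97888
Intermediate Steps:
s = 1
Mul(Add(-186, 74), Add(Add(807, 4), Mul(Mul(7, s), 9))) = Mul(Add(-186, 74), Add(Add(807, 4), Mul(Mul(7, 1), 9))) = Mul(-112, Add(811, Mul(7, 9))) = Mul(-112, Add(811, 63)) = Mul(-112, 874) = -97888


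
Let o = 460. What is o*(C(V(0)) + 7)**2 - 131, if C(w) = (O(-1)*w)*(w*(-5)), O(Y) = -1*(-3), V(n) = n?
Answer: 22409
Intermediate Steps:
O(Y) = 3
C(w) = -15*w**2 (C(w) = (3*w)*(w*(-5)) = (3*w)*(-5*w) = -15*w**2)
o*(C(V(0)) + 7)**2 - 131 = 460*(-15*0**2 + 7)**2 - 131 = 460*(-15*0 + 7)**2 - 131 = 460*(0 + 7)**2 - 131 = 460*7**2 - 131 = 460*49 - 131 = 22540 - 131 = 22409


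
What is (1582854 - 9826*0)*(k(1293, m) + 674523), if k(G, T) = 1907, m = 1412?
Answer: 1070689931220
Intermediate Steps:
(1582854 - 9826*0)*(k(1293, m) + 674523) = (1582854 - 9826*0)*(1907 + 674523) = (1582854 + 0)*676430 = 1582854*676430 = 1070689931220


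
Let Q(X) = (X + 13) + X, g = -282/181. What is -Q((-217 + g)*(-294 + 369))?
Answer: 5931497/181 ≈ 32771.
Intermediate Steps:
g = -282/181 (g = -282*1/181 = -282/181 ≈ -1.5580)
Q(X) = 13 + 2*X (Q(X) = (13 + X) + X = 13 + 2*X)
-Q((-217 + g)*(-294 + 369)) = -(13 + 2*((-217 - 282/181)*(-294 + 369))) = -(13 + 2*(-39559/181*75)) = -(13 + 2*(-2966925/181)) = -(13 - 5933850/181) = -1*(-5931497/181) = 5931497/181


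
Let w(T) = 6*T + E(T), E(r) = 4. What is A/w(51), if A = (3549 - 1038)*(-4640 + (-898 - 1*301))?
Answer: -472959/10 ≈ -47296.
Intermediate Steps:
A = -14661729 (A = 2511*(-4640 + (-898 - 301)) = 2511*(-4640 - 1199) = 2511*(-5839) = -14661729)
w(T) = 4 + 6*T (w(T) = 6*T + 4 = 4 + 6*T)
A/w(51) = -14661729/(4 + 6*51) = -14661729/(4 + 306) = -14661729/310 = -14661729*1/310 = -472959/10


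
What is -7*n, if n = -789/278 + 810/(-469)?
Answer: 595221/18626 ≈ 31.956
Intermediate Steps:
n = -595221/130382 (n = -789*1/278 + 810*(-1/469) = -789/278 - 810/469 = -595221/130382 ≈ -4.5652)
-7*n = -7*(-595221/130382) = 595221/18626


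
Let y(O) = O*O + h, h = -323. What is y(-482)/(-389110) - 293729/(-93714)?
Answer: 23137787369/9116263635 ≈ 2.5381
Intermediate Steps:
y(O) = -323 + O² (y(O) = O*O - 323 = O² - 323 = -323 + O²)
y(-482)/(-389110) - 293729/(-93714) = (-323 + (-482)²)/(-389110) - 293729/(-93714) = (-323 + 232324)*(-1/389110) - 293729*(-1/93714) = 232001*(-1/389110) + 293729/93714 = -232001/389110 + 293729/93714 = 23137787369/9116263635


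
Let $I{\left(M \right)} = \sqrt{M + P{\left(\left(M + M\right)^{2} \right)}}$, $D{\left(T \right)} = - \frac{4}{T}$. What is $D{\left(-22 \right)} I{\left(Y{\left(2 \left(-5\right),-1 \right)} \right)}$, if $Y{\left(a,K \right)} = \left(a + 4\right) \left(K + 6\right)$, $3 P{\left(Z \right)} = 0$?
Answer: $\frac{2 i \sqrt{30}}{11} \approx 0.99586 i$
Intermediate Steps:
$P{\left(Z \right)} = 0$ ($P{\left(Z \right)} = \frac{1}{3} \cdot 0 = 0$)
$Y{\left(a,K \right)} = \left(4 + a\right) \left(6 + K\right)$
$I{\left(M \right)} = \sqrt{M}$ ($I{\left(M \right)} = \sqrt{M + 0} = \sqrt{M}$)
$D{\left(-22 \right)} I{\left(Y{\left(2 \left(-5\right),-1 \right)} \right)} = - \frac{4}{-22} \sqrt{24 + 4 \left(-1\right) + 6 \cdot 2 \left(-5\right) - 2 \left(-5\right)} = \left(-4\right) \left(- \frac{1}{22}\right) \sqrt{24 - 4 + 6 \left(-10\right) - -10} = \frac{2 \sqrt{24 - 4 - 60 + 10}}{11} = \frac{2 \sqrt{-30}}{11} = \frac{2 i \sqrt{30}}{11}$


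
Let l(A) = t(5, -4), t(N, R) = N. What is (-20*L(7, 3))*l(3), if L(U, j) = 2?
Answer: -200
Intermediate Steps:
l(A) = 5
(-20*L(7, 3))*l(3) = -20*2*5 = -40*5 = -200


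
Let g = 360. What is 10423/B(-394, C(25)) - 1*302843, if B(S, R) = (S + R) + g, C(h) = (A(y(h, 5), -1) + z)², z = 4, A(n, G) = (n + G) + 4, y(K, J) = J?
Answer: -33302307/110 ≈ -3.0275e+5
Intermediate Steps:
A(n, G) = 4 + G + n (A(n, G) = (G + n) + 4 = 4 + G + n)
C(h) = 144 (C(h) = ((4 - 1 + 5) + 4)² = (8 + 4)² = 12² = 144)
B(S, R) = 360 + R + S (B(S, R) = (S + R) + 360 = (R + S) + 360 = 360 + R + S)
10423/B(-394, C(25)) - 1*302843 = 10423/(360 + 144 - 394) - 1*302843 = 10423/110 - 302843 = -33302307/110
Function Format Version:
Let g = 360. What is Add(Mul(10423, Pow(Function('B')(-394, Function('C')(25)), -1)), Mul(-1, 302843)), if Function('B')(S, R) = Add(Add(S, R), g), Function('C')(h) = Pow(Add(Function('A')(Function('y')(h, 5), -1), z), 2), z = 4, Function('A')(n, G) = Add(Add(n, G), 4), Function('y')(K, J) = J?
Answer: Rational(-33302307, 110) ≈ -3.0275e+5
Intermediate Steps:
Function('A')(n, G) = Add(4, G, n) (Function('A')(n, G) = Add(Add(G, n), 4) = Add(4, G, n))
Function('C')(h) = 144 (Function('C')(h) = Pow(Add(Add(4, -1, 5), 4), 2) = Pow(Add(8, 4), 2) = Pow(12, 2) = 144)
Function('B')(S, R) = Add(360, R, S) (Function('B')(S, R) = Add(Add(S, R), 360) = Add(Add(R, S), 360) = Add(360, R, S))
Add(Mul(10423, Pow(Function('B')(-394, Function('C')(25)), -1)), Mul(-1, 302843)) = Add(Mul(10423, Pow(Add(360, 144, -394), -1)), Mul(-1, 302843)) = Add(Mul(10423, Pow(110, -1)), -302843) = Add(Mul(10423, Rational(1, 110)), -302843) = Add(Rational(10423, 110), -302843) = Rational(-33302307, 110)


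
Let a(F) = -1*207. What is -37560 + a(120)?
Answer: -37767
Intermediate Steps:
a(F) = -207
-37560 + a(120) = -37560 - 207 = -37767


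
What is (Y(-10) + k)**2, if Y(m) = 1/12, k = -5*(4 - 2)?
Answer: 14161/144 ≈ 98.340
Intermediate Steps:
k = -10 (k = -5*2 = -10)
Y(m) = 1/12
(Y(-10) + k)**2 = (1/12 - 10)**2 = (-119/12)**2 = 14161/144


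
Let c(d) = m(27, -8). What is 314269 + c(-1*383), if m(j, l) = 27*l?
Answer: 314053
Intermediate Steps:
c(d) = -216 (c(d) = 27*(-8) = -216)
314269 + c(-1*383) = 314269 - 216 = 314053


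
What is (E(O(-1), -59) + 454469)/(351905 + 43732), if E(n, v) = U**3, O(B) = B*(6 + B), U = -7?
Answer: 454126/395637 ≈ 1.1478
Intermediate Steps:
E(n, v) = -343 (E(n, v) = (-7)**3 = -343)
(E(O(-1), -59) + 454469)/(351905 + 43732) = (-343 + 454469)/(351905 + 43732) = 454126/395637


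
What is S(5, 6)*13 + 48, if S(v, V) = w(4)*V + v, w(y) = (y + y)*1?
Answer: 737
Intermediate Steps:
w(y) = 2*y (w(y) = (2*y)*1 = 2*y)
S(v, V) = v + 8*V (S(v, V) = (2*4)*V + v = 8*V + v = v + 8*V)
S(5, 6)*13 + 48 = (5 + 8*6)*13 + 48 = (5 + 48)*13 + 48 = 53*13 + 48 = 689 + 48 = 737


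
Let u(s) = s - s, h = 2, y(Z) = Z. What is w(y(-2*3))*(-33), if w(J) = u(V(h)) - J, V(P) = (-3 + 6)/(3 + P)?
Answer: -198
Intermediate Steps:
V(P) = 3/(3 + P)
u(s) = 0
w(J) = -J (w(J) = 0 - J = -J)
w(y(-2*3))*(-33) = -(-2)*3*(-33) = -1*(-6)*(-33) = 6*(-33) = -198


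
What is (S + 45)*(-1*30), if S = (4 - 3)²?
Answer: -1380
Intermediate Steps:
S = 1 (S = 1² = 1)
(S + 45)*(-1*30) = (1 + 45)*(-1*30) = 46*(-30) = -1380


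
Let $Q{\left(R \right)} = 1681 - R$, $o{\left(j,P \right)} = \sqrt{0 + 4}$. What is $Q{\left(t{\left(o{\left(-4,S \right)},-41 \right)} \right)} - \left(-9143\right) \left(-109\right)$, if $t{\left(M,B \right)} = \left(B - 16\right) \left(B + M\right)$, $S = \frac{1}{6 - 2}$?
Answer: $-997129$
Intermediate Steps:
$S = \frac{1}{4} \approx 0.25$
$o{\left(j,P \right)} = 2$ ($o{\left(j,P \right)} = \sqrt{4} = 2$)
$t{\left(M,B \right)} = \left(-16 + B\right) \left(B + M\right)$
$Q{\left(t{\left(o{\left(-4,S \right)},-41 \right)} \right)} - \left(-9143\right) \left(-109\right) = \left(1681 - \left(\left(-41\right)^{2} - -656 - 32 - 82\right)\right) - \left(-9143\right) \left(-109\right) = \left(1681 - \left(1681 + 656 - 32 - 82\right)\right) - 996587 = \left(1681 - 2223\right) - 996587 = -542 - 996587 = -997129$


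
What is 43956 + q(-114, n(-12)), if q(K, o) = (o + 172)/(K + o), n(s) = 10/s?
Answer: 2329589/53 ≈ 43955.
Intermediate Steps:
q(K, o) = (172 + o)/(K + o)
43956 + q(-114, n(-12)) = 43956 + (172 + 10/(-12))/(-114 + 10/(-12)) = 43956 + (172 + 10*(-1/12))/(-114 + 10*(-1/12)) = 43956 + (172 - ⅚)/(-114 - ⅚) = 43956 + (1027/6)/(-689/6) = 43956 - 6/689*1027/6 = 43956 - 79/53 = 2329589/53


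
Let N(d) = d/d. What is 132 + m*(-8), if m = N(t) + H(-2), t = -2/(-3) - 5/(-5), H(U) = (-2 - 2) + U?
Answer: 172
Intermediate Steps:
H(U) = -4 + U
t = 5/3 (t = -2*(-⅓) - 5*(-⅕) = ⅔ + 1 = 5/3 ≈ 1.6667)
N(d) = 1
m = -5 (m = 1 + (-4 - 2) = 1 - 6 = -5)
132 + m*(-8) = 132 - 5*(-8) = 132 + 40 = 172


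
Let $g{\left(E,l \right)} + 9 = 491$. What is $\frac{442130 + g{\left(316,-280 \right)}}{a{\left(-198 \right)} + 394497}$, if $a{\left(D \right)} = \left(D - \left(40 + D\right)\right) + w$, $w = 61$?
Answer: $\frac{221306}{197259} \approx 1.1219$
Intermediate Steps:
$g{\left(E,l \right)} = 482$ ($g{\left(E,l \right)} = -9 + 491 = 482$)
$a{\left(D \right)} = 21$ ($a{\left(D \right)} = \left(D - \left(40 + D\right)\right) + 61 = -40 + 61 = 21$)
$\frac{442130 + g{\left(316,-280 \right)}}{a{\left(-198 \right)} + 394497} = \frac{442130 + 482}{21 + 394497} = \frac{442612}{394518} = 442612 \cdot \frac{1}{394518} = \frac{221306}{197259}$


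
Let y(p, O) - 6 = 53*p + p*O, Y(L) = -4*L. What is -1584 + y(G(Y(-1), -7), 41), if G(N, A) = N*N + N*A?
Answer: -2706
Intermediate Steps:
G(N, A) = N² + A*N
y(p, O) = 6 + 53*p + O*p (y(p, O) = 6 + (53*p + p*O) = 6 + (53*p + O*p) = 6 + 53*p + O*p)
-1584 + y(G(Y(-1), -7), 41) = -1584 + (6 + 53*((-4*(-1))*(-7 - 4*(-1))) + 41*((-4*(-1))*(-7 - 4*(-1)))) = -1584 + (6 + 53*(4*(-7 + 4)) + 41*(4*(-7 + 4))) = -1584 + (6 + 53*(4*(-3)) + 41*(4*(-3))) = -1584 + (6 + 53*(-12) + 41*(-12)) = -1584 + (6 - 636 - 492) = -1584 - 1122 = -2706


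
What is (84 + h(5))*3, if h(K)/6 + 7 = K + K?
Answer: 306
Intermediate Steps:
h(K) = -42 + 12*K (h(K) = -42 + 6*(K + K) = -42 + 6*(2*K) = -42 + 12*K)
(84 + h(5))*3 = (84 + (-42 + 12*5))*3 = (84 + (-42 + 60))*3 = (84 + 18)*3 = 102*3 = 306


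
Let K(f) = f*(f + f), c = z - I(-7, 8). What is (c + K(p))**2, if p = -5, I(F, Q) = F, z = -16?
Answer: 1681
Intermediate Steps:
c = -9 (c = -16 - 1*(-7) = -16 + 7 = -9)
K(f) = 2*f**2 (K(f) = f*(2*f) = 2*f**2)
(c + K(p))**2 = (-9 + 2*(-5)**2)**2 = (-9 + 2*25)**2 = (-9 + 50)**2 = 41**2 = 1681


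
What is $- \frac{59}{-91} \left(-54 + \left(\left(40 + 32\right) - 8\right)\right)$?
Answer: $\frac{590}{91} \approx 6.4835$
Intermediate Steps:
$- \frac{59}{-91} \left(-54 + \left(\left(40 + 32\right) - 8\right)\right) = \left(-59\right) \left(- \frac{1}{91}\right) \left(-54 + \left(72 - 8\right)\right) = \frac{59 \left(-54 + 64\right)}{91} = \frac{59}{91} \cdot 10 = \frac{590}{91}$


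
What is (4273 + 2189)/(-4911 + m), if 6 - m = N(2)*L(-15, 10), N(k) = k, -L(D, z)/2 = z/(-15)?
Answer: -19386/14723 ≈ -1.3167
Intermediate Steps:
L(D, z) = 2*z/15 (L(D, z) = -2*z/(-15) = -2*z*(-1)/15 = -(-2)*z/15 = 2*z/15)
m = 10/3 (m = 6 - 2*(2/15)*10 = 6 - 2*4/3 = 6 - 1*8/3 = 6 - 8/3 = 10/3 ≈ 3.3333)
(4273 + 2189)/(-4911 + m) = (4273 + 2189)/(-4911 + 10/3) = 6462/(-14723/3) = 6462*(-3/14723) = -19386/14723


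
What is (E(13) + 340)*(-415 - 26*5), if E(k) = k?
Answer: -192385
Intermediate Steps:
(E(13) + 340)*(-415 - 26*5) = (13 + 340)*(-415 - 26*5) = 353*(-415 - 130) = 353*(-545) = -192385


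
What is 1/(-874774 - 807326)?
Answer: -1/1682100 ≈ -5.9449e-7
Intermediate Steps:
1/(-874774 - 807326) = 1/(-1682100) = -1/1682100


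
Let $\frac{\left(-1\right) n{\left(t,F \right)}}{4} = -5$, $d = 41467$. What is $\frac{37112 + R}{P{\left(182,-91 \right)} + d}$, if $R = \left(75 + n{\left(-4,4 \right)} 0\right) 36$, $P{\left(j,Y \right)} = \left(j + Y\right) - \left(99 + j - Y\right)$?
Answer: $\frac{19906}{20593} \approx 0.96664$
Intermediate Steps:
$n{\left(t,F \right)} = 20$ ($n{\left(t,F \right)} = \left(-4\right) \left(-5\right) = 20$)
$P{\left(j,Y \right)} = -99 + 2 Y$ ($P{\left(j,Y \right)} = \left(Y + j\right) - \left(99 + j - Y\right) = -99 + 2 Y$)
$R = 2700$ ($R = \left(75 + 20 \cdot 0\right) 36 = \left(75 + 0\right) 36 = 75 \cdot 36 = 2700$)
$\frac{37112 + R}{P{\left(182,-91 \right)} + d} = \frac{37112 + 2700}{\left(-99 + 2 \left(-91\right)\right) + 41467} = \frac{39812}{\left(-99 - 182\right) + 41467} = \frac{39812}{-281 + 41467} = \frac{39812}{41186} = 39812 \cdot \frac{1}{41186} = \frac{19906}{20593}$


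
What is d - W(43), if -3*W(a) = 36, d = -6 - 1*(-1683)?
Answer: 1689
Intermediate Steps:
d = 1677 (d = -6 + 1683 = 1677)
W(a) = -12 (W(a) = -1/3*36 = -12)
d - W(43) = 1677 - 1*(-12) = 1677 + 12 = 1689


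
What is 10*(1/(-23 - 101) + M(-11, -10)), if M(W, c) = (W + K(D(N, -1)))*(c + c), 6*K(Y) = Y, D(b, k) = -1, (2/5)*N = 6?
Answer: 415385/186 ≈ 2233.3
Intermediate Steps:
N = 15 (N = (5/2)*6 = 15)
K(Y) = Y/6
M(W, c) = 2*c*(-⅙ + W) (M(W, c) = (W + (⅙)*(-1))*(c + c) = (W - ⅙)*(2*c) = (-⅙ + W)*(2*c) = 2*c*(-⅙ + W))
10*(1/(-23 - 101) + M(-11, -10)) = 10*(1/(-23 - 101) + (⅓)*(-10)*(-1 + 6*(-11))) = 10*(1/(-124) + (⅓)*(-10)*(-1 - 66)) = 10*(-1/124 + (⅓)*(-10)*(-67)) = 10*(-1/124 + 670/3) = 10*(83077/372) = 415385/186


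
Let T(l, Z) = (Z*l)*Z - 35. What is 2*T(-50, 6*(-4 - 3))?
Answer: -176470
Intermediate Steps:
T(l, Z) = -35 + l*Z² (T(l, Z) = l*Z² - 35 = -35 + l*Z²)
2*T(-50, 6*(-4 - 3)) = 2*(-35 - 50*36*(-4 - 3)²) = 2*(-35 - 50*(6*(-7))²) = 2*(-35 - 50*(-42)²) = 2*(-35 - 50*1764) = 2*(-35 - 88200) = 2*(-88235) = -176470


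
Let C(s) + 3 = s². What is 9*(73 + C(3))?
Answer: 711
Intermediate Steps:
C(s) = -3 + s²
9*(73 + C(3)) = 9*(73 + (-3 + 3²)) = 9*(73 + (-3 + 9)) = 9*(73 + 6) = 9*79 = 711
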